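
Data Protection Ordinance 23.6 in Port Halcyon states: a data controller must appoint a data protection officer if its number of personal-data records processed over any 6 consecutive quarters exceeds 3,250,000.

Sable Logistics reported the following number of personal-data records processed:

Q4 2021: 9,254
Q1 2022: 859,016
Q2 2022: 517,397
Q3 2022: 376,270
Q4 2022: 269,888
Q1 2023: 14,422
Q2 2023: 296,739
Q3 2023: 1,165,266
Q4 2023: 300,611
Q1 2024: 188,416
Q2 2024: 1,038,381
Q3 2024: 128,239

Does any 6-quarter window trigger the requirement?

Q4 2021–Q1 2023: 9,254 + 859,016 + 517,397 + 376,270 + 269,888 + 14,422 = 2,046,247 (under)
Q1 2022–Q2 2023: 859,016 + 517,397 + 376,270 + 269,888 + 14,422 + 296,739 = 2,333,732 (under)
Q2 2022–Q3 2023: 517,397 + 376,270 + 269,888 + 14,422 + 296,739 + 1,165,266 = 2,639,982 (under)
Q3 2022–Q4 2023: 376,270 + 269,888 + 14,422 + 296,739 + 1,165,266 + 300,611 = 2,423,196 (under)
Q4 2022–Q1 2024: 269,888 + 14,422 + 296,739 + 1,165,266 + 300,611 + 188,416 = 2,235,342 (under)
Q1 2023–Q2 2024: 14,422 + 296,739 + 1,165,266 + 300,611 + 188,416 + 1,038,381 = 3,003,835 (under)
Q2 2023–Q3 2024: 296,739 + 1,165,266 + 300,611 + 188,416 + 1,038,381 + 128,239 = 3,117,652 (under)
No window exceeds 3,250,000.

No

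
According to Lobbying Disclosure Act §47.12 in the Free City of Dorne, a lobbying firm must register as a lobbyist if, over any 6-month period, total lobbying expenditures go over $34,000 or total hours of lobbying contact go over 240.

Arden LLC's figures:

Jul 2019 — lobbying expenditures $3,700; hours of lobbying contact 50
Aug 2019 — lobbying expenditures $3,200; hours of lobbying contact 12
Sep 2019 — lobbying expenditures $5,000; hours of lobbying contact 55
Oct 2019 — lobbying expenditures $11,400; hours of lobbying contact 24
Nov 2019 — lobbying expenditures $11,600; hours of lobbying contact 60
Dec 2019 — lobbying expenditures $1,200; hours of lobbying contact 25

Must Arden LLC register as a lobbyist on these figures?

Total lobbying expenditures: $3,700 + $3,200 + $5,000 + $11,400 + $11,600 + $1,200 = $36,100 (> $34,000).
Total hours of lobbying contact: 50 + 12 + 55 + 24 + 60 + 25 = 226 (≤ 240).
The test is 'or': at least one threshold is exceeded.

Yes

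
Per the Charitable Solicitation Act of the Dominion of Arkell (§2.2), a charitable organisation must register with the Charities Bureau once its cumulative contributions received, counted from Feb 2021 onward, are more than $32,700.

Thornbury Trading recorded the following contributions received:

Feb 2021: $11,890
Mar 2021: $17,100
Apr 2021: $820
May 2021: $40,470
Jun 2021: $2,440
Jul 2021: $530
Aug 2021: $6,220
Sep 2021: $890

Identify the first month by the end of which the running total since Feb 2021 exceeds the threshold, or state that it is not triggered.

Through Feb 2021: $11,890
Through Mar 2021: $28,990
Through Apr 2021: $29,810
Through May 2021: $70,280 ← exceeds threshold

May 2021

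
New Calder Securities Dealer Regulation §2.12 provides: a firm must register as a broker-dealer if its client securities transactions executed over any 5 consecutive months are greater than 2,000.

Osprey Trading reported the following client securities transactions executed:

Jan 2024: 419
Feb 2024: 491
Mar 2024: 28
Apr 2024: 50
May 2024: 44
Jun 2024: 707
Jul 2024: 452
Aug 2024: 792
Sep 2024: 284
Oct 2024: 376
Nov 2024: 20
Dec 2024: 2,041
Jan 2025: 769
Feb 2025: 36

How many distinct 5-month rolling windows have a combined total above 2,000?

Jan 2024–May 2024: 419 + 491 + 28 + 50 + 44 = 1,032 (under)
Feb 2024–Jun 2024: 491 + 28 + 50 + 44 + 707 = 1,320 (under)
Mar 2024–Jul 2024: 28 + 50 + 44 + 707 + 452 = 1,281 (under)
Apr 2024–Aug 2024: 50 + 44 + 707 + 452 + 792 = 2,045 (over)
May 2024–Sep 2024: 44 + 707 + 452 + 792 + 284 = 2,279 (over)
Jun 2024–Oct 2024: 707 + 452 + 792 + 284 + 376 = 2,611 (over)
Jul 2024–Nov 2024: 452 + 792 + 284 + 376 + 20 = 1,924 (under)
Aug 2024–Dec 2024: 792 + 284 + 376 + 20 + 2,041 = 3,513 (over)
Sep 2024–Jan 2025: 284 + 376 + 20 + 2,041 + 769 = 3,490 (over)
Oct 2024–Feb 2025: 376 + 20 + 2,041 + 769 + 36 = 3,242 (over)
6 windows exceed the threshold.

6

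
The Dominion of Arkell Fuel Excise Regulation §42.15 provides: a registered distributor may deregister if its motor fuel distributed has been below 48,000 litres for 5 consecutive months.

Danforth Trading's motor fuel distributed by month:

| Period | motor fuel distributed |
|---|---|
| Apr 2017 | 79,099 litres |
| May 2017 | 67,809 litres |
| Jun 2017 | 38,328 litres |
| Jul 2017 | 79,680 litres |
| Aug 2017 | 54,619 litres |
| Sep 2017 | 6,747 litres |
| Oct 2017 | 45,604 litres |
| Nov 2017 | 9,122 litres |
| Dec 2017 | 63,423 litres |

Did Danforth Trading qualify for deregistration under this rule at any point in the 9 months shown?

Months below 48,000 litres: Jun 2017, Sep 2017, Oct 2017, Nov 2017.
Longest run of consecutive months below the threshold: 3.
3 < 5, so Danforth Trading never became eligible.

No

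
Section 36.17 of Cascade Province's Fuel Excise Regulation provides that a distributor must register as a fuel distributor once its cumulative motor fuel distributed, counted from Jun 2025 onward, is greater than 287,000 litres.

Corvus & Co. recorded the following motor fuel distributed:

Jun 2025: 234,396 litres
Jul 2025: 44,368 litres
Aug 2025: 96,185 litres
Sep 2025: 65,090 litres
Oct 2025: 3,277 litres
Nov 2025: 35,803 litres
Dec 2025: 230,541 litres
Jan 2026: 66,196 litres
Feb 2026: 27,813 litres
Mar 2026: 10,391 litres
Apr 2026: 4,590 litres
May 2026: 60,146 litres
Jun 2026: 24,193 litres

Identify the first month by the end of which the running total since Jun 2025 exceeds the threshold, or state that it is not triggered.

Aug 2025

Through Jun 2025: 234,396 litres
Through Jul 2025: 278,764 litres
Through Aug 2025: 374,949 litres ← exceeds threshold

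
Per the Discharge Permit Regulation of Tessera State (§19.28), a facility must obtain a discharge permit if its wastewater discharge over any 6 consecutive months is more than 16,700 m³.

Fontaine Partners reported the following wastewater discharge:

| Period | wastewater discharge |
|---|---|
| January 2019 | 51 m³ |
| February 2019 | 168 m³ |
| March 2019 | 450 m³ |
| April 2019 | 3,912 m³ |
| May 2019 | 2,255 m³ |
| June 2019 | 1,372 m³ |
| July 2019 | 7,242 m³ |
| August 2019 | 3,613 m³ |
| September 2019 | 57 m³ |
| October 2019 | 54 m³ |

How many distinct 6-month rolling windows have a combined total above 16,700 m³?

January 2019–June 2019: 51 m³ + 168 m³ + 450 m³ + 3,912 m³ + 2,255 m³ + 1,372 m³ = 8,208 m³ (under)
February 2019–July 2019: 168 m³ + 450 m³ + 3,912 m³ + 2,255 m³ + 1,372 m³ + 7,242 m³ = 15,399 m³ (under)
March 2019–August 2019: 450 m³ + 3,912 m³ + 2,255 m³ + 1,372 m³ + 7,242 m³ + 3,613 m³ = 18,844 m³ (over)
April 2019–September 2019: 3,912 m³ + 2,255 m³ + 1,372 m³ + 7,242 m³ + 3,613 m³ + 57 m³ = 18,451 m³ (over)
May 2019–October 2019: 2,255 m³ + 1,372 m³ + 7,242 m³ + 3,613 m³ + 57 m³ + 54 m³ = 14,593 m³ (under)
2 windows exceed the threshold.

2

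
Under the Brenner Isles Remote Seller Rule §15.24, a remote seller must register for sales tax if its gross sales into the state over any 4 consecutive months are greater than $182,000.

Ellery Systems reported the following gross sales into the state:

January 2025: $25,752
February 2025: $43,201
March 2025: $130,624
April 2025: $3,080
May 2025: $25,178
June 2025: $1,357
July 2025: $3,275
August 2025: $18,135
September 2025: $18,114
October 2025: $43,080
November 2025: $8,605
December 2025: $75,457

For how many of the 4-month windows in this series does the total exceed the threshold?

2

January 2025–April 2025: $25,752 + $43,201 + $130,624 + $3,080 = $202,657 (over)
February 2025–May 2025: $43,201 + $130,624 + $3,080 + $25,178 = $202,083 (over)
March 2025–June 2025: $130,624 + $3,080 + $25,178 + $1,357 = $160,239 (under)
April 2025–July 2025: $3,080 + $25,178 + $1,357 + $3,275 = $32,890 (under)
May 2025–August 2025: $25,178 + $1,357 + $3,275 + $18,135 = $47,945 (under)
June 2025–September 2025: $1,357 + $3,275 + $18,135 + $18,114 = $40,881 (under)
July 2025–October 2025: $3,275 + $18,135 + $18,114 + $43,080 = $82,604 (under)
August 2025–November 2025: $18,135 + $18,114 + $43,080 + $8,605 = $87,934 (under)
September 2025–December 2025: $18,114 + $43,080 + $8,605 + $75,457 = $145,256 (under)
2 windows exceed the threshold.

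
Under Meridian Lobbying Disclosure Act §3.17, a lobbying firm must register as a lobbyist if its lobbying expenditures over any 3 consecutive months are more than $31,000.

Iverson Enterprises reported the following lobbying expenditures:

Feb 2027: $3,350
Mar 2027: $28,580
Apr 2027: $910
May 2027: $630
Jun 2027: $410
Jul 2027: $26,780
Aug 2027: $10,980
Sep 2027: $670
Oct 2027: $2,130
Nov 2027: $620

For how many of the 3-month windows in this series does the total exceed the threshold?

Feb 2027–Apr 2027: $3,350 + $28,580 + $910 = $32,840 (over)
Mar 2027–May 2027: $28,580 + $910 + $630 = $30,120 (under)
Apr 2027–Jun 2027: $910 + $630 + $410 = $1,950 (under)
May 2027–Jul 2027: $630 + $410 + $26,780 = $27,820 (under)
Jun 2027–Aug 2027: $410 + $26,780 + $10,980 = $38,170 (over)
Jul 2027–Sep 2027: $26,780 + $10,980 + $670 = $38,430 (over)
Aug 2027–Oct 2027: $10,980 + $670 + $2,130 = $13,780 (under)
Sep 2027–Nov 2027: $670 + $2,130 + $620 = $3,420 (under)
3 windows exceed the threshold.

3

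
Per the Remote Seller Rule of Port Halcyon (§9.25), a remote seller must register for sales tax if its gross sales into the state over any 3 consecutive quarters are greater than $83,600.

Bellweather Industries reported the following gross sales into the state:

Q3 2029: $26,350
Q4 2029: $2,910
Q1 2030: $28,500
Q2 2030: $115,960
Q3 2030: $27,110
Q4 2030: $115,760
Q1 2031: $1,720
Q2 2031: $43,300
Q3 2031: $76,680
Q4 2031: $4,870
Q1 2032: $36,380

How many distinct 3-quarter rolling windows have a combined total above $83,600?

Q3 2029–Q1 2030: $26,350 + $2,910 + $28,500 = $57,760 (under)
Q4 2029–Q2 2030: $2,910 + $28,500 + $115,960 = $147,370 (over)
Q1 2030–Q3 2030: $28,500 + $115,960 + $27,110 = $171,570 (over)
Q2 2030–Q4 2030: $115,960 + $27,110 + $115,760 = $258,830 (over)
Q3 2030–Q1 2031: $27,110 + $115,760 + $1,720 = $144,590 (over)
Q4 2030–Q2 2031: $115,760 + $1,720 + $43,300 = $160,780 (over)
Q1 2031–Q3 2031: $1,720 + $43,300 + $76,680 = $121,700 (over)
Q2 2031–Q4 2031: $43,300 + $76,680 + $4,870 = $124,850 (over)
Q3 2031–Q1 2032: $76,680 + $4,870 + $36,380 = $117,930 (over)
8 windows exceed the threshold.

8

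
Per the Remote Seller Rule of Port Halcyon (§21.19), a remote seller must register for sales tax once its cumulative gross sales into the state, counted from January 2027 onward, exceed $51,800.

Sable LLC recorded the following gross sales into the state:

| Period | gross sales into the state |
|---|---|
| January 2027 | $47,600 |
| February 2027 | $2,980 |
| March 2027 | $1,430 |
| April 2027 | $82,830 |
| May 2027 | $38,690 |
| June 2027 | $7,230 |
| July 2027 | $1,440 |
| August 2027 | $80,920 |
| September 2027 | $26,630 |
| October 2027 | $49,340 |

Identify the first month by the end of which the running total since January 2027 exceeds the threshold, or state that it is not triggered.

March 2027

Through January 2027: $47,600
Through February 2027: $50,580
Through March 2027: $52,010 ← exceeds threshold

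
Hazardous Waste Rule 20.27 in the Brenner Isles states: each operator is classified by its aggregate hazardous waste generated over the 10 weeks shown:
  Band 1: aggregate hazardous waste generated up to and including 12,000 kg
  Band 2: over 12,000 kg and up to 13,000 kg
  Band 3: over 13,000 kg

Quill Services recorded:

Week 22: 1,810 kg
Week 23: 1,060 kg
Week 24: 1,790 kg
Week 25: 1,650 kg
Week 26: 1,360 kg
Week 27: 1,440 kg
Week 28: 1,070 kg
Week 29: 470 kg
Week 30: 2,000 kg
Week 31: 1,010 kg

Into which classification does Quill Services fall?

Band 3

Aggregate hazardous waste generated: 1,810 kg + 1,060 kg + 1,790 kg + 1,650 kg + 1,360 kg + 1,440 kg + 1,070 kg + 470 kg + 2,000 kg + 1,010 kg = 13,660 kg.
13,660 kg > 13,000 kg, so Band 3 applies.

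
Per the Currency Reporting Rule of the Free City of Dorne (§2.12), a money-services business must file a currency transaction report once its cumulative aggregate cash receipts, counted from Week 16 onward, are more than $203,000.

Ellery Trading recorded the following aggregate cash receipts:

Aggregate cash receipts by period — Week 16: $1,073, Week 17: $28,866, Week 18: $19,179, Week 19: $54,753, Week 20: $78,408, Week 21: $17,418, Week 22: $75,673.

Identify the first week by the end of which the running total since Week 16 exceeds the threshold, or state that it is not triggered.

Week 22

Through Week 16: $1,073
Through Week 17: $29,939
Through Week 18: $49,118
Through Week 19: $103,871
Through Week 20: $182,279
Through Week 21: $199,697
Through Week 22: $275,370 ← exceeds threshold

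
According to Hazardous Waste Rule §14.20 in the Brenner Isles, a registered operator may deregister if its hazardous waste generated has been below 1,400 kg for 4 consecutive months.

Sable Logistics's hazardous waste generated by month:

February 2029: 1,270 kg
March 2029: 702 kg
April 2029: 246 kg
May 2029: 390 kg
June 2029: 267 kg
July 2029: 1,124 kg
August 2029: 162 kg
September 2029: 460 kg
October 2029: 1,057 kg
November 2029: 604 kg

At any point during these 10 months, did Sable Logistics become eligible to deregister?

Yes

Months below 1,400 kg: February 2029, March 2029, April 2029, May 2029, June 2029, July 2029, August 2029, September 2029, October 2029, November 2029.
Longest run of consecutive months below the threshold: 10.
10 ≥ 4, so Sable Logistics became eligible.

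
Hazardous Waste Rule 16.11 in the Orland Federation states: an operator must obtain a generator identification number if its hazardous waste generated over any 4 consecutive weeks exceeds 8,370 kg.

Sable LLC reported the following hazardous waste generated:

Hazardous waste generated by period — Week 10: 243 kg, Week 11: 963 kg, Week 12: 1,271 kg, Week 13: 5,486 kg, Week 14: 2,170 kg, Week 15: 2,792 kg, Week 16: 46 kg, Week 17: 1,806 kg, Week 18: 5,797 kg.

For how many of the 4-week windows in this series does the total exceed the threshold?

Week 10–Week 13: 243 kg + 963 kg + 1,271 kg + 5,486 kg = 7,963 kg (under)
Week 11–Week 14: 963 kg + 1,271 kg + 5,486 kg + 2,170 kg = 9,890 kg (over)
Week 12–Week 15: 1,271 kg + 5,486 kg + 2,170 kg + 2,792 kg = 11,719 kg (over)
Week 13–Week 16: 5,486 kg + 2,170 kg + 2,792 kg + 46 kg = 10,494 kg (over)
Week 14–Week 17: 2,170 kg + 2,792 kg + 46 kg + 1,806 kg = 6,814 kg (under)
Week 15–Week 18: 2,792 kg + 46 kg + 1,806 kg + 5,797 kg = 10,441 kg (over)
4 windows exceed the threshold.

4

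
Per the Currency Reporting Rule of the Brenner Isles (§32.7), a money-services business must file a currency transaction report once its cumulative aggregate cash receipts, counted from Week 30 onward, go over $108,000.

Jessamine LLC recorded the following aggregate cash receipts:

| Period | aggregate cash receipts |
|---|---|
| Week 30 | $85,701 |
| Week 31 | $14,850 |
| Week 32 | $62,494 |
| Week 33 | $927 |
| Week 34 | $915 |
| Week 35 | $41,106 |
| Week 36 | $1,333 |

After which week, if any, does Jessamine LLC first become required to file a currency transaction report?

Through Week 30: $85,701
Through Week 31: $100,551
Through Week 32: $163,045 ← exceeds threshold

Week 32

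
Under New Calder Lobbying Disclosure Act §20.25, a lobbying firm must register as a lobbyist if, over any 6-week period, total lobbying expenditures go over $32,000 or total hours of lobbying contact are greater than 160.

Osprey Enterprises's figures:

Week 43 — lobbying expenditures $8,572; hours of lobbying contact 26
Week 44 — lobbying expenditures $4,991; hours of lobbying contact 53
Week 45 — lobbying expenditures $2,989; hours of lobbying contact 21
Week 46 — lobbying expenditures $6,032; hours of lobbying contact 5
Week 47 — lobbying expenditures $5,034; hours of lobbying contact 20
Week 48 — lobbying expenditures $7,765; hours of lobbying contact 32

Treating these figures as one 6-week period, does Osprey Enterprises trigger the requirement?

Yes

Total lobbying expenditures: $8,572 + $4,991 + $2,989 + $6,032 + $5,034 + $7,765 = $35,383 (> $32,000).
Total hours of lobbying contact: 26 + 53 + 21 + 5 + 20 + 32 = 157 (≤ 160).
The test is 'or': at least one threshold is exceeded.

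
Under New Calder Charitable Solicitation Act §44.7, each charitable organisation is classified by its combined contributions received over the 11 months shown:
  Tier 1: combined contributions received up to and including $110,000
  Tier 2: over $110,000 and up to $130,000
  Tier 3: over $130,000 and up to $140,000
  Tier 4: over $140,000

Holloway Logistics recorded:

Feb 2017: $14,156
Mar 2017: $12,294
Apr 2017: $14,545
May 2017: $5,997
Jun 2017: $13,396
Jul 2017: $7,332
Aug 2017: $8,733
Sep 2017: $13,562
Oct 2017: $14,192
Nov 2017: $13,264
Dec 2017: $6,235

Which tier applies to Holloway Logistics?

Tier 2

Combined contributions received: $14,156 + $12,294 + $14,545 + $5,997 + $13,396 + $7,332 + $8,733 + $13,562 + $14,192 + $13,264 + $6,235 = $123,706.
$110,000 < $123,706 ≤ $130,000, so Tier 2 applies.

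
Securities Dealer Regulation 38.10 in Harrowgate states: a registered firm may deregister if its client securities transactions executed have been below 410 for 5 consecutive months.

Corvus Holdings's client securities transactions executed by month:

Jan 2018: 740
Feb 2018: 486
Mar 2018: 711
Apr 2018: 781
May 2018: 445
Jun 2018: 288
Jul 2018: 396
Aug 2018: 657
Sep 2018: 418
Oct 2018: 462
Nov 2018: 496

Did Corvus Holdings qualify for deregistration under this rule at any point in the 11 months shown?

Months below 410: Jun 2018, Jul 2018.
Longest run of consecutive months below the threshold: 2.
2 < 5, so Corvus Holdings never became eligible.

No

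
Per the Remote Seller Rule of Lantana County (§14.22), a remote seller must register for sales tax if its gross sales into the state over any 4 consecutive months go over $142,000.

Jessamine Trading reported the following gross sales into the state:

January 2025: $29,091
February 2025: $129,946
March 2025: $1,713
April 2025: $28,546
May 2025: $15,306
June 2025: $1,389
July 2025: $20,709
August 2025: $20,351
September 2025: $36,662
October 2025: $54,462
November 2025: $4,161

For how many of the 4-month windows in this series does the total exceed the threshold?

January 2025–April 2025: $29,091 + $129,946 + $1,713 + $28,546 = $189,296 (over)
February 2025–May 2025: $129,946 + $1,713 + $28,546 + $15,306 = $175,511 (over)
March 2025–June 2025: $1,713 + $28,546 + $15,306 + $1,389 = $46,954 (under)
April 2025–July 2025: $28,546 + $15,306 + $1,389 + $20,709 = $65,950 (under)
May 2025–August 2025: $15,306 + $1,389 + $20,709 + $20,351 = $57,755 (under)
June 2025–September 2025: $1,389 + $20,709 + $20,351 + $36,662 = $79,111 (under)
July 2025–October 2025: $20,709 + $20,351 + $36,662 + $54,462 = $132,184 (under)
August 2025–November 2025: $20,351 + $36,662 + $54,462 + $4,161 = $115,636 (under)
2 windows exceed the threshold.

2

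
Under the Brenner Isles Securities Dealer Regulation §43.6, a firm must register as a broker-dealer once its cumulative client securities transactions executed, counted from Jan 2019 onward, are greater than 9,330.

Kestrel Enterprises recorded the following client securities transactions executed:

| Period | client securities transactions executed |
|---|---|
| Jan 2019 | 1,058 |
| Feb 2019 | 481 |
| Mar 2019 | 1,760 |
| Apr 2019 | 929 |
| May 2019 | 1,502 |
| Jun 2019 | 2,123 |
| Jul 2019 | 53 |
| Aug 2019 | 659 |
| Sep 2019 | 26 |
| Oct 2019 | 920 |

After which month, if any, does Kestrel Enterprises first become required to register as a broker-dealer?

Through Jan 2019: 1,058
Through Feb 2019: 1,539
Through Mar 2019: 3,299
Through Apr 2019: 4,228
Through May 2019: 5,730
Through Jun 2019: 7,853
Through Jul 2019: 7,906
Through Aug 2019: 8,565
Through Sep 2019: 8,591
Through Oct 2019: 9,511 ← exceeds threshold

Oct 2019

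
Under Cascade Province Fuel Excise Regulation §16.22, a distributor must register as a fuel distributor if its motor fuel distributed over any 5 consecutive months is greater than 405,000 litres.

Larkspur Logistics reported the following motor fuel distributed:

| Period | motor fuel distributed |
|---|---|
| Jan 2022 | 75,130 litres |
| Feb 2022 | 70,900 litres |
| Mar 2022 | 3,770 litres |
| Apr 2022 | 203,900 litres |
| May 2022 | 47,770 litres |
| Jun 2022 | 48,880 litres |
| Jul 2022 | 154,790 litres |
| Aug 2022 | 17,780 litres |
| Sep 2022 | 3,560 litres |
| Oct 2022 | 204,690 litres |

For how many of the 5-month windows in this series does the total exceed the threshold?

3

Jan 2022–May 2022: 75,130 litres + 70,900 litres + 3,770 litres + 203,900 litres + 47,770 litres = 401,470 litres (under)
Feb 2022–Jun 2022: 70,900 litres + 3,770 litres + 203,900 litres + 47,770 litres + 48,880 litres = 375,220 litres (under)
Mar 2022–Jul 2022: 3,770 litres + 203,900 litres + 47,770 litres + 48,880 litres + 154,790 litres = 459,110 litres (over)
Apr 2022–Aug 2022: 203,900 litres + 47,770 litres + 48,880 litres + 154,790 litres + 17,780 litres = 473,120 litres (over)
May 2022–Sep 2022: 47,770 litres + 48,880 litres + 154,790 litres + 17,780 litres + 3,560 litres = 272,780 litres (under)
Jun 2022–Oct 2022: 48,880 litres + 154,790 litres + 17,780 litres + 3,560 litres + 204,690 litres = 429,700 litres (over)
3 windows exceed the threshold.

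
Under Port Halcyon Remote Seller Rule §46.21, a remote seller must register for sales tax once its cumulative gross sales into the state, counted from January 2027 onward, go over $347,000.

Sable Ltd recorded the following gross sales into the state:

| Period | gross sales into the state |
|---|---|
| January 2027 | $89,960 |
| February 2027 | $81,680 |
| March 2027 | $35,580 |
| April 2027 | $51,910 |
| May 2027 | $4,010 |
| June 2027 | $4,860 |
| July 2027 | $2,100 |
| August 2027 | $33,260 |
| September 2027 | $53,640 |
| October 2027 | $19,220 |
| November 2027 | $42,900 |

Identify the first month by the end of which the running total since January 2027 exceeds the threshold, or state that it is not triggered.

September 2027

Through January 2027: $89,960
Through February 2027: $171,640
Through March 2027: $207,220
Through April 2027: $259,130
Through May 2027: $263,140
Through June 2027: $268,000
Through July 2027: $270,100
Through August 2027: $303,360
Through September 2027: $357,000 ← exceeds threshold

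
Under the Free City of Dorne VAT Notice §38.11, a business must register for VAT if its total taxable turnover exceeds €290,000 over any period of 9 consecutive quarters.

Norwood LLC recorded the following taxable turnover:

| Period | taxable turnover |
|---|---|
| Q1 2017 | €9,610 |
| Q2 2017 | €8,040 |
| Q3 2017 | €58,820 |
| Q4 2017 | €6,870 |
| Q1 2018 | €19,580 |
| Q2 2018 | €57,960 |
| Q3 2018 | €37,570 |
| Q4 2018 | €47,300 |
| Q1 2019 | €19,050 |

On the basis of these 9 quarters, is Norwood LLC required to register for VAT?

No

Total taxable turnover: €9,610 + €8,040 + €58,820 + €6,870 + €19,580 + €57,960 + €37,570 + €47,300 + €19,050 = €264,800.
€264,800 ≤ €290,000, so the threshold is not exceeded.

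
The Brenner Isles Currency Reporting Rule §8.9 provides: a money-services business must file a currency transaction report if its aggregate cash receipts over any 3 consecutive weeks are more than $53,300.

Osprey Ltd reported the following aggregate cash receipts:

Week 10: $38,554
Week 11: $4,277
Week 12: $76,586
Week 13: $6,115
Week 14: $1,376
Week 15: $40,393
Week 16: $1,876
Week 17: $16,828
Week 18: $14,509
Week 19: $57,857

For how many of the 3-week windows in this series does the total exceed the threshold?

Week 10–Week 12: $38,554 + $4,277 + $76,586 = $119,417 (over)
Week 11–Week 13: $4,277 + $76,586 + $6,115 = $86,978 (over)
Week 12–Week 14: $76,586 + $6,115 + $1,376 = $84,077 (over)
Week 13–Week 15: $6,115 + $1,376 + $40,393 = $47,884 (under)
Week 14–Week 16: $1,376 + $40,393 + $1,876 = $43,645 (under)
Week 15–Week 17: $40,393 + $1,876 + $16,828 = $59,097 (over)
Week 16–Week 18: $1,876 + $16,828 + $14,509 = $33,213 (under)
Week 17–Week 19: $16,828 + $14,509 + $57,857 = $89,194 (over)
5 windows exceed the threshold.

5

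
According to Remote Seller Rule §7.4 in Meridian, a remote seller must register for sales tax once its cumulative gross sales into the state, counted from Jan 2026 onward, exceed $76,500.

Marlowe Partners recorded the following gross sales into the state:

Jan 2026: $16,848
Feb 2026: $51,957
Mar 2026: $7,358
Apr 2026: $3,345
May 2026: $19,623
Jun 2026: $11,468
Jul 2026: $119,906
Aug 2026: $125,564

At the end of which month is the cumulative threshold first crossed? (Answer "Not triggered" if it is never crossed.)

Through Jan 2026: $16,848
Through Feb 2026: $68,805
Through Mar 2026: $76,163
Through Apr 2026: $79,508 ← exceeds threshold

Apr 2026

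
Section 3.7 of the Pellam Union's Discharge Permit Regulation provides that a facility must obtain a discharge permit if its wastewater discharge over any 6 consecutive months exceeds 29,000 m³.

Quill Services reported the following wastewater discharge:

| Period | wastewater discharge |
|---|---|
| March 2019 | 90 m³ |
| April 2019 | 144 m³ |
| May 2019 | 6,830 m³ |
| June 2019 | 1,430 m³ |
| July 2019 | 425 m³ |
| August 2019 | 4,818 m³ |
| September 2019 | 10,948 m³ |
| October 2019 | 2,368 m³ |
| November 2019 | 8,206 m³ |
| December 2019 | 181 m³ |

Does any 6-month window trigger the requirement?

No

March 2019–August 2019: 90 m³ + 144 m³ + 6,830 m³ + 1,430 m³ + 425 m³ + 4,818 m³ = 13,737 m³ (under)
April 2019–September 2019: 144 m³ + 6,830 m³ + 1,430 m³ + 425 m³ + 4,818 m³ + 10,948 m³ = 24,595 m³ (under)
May 2019–October 2019: 6,830 m³ + 1,430 m³ + 425 m³ + 4,818 m³ + 10,948 m³ + 2,368 m³ = 26,819 m³ (under)
June 2019–November 2019: 1,430 m³ + 425 m³ + 4,818 m³ + 10,948 m³ + 2,368 m³ + 8,206 m³ = 28,195 m³ (under)
July 2019–December 2019: 425 m³ + 4,818 m³ + 10,948 m³ + 2,368 m³ + 8,206 m³ + 181 m³ = 26,946 m³ (under)
No window exceeds 29,000 m³.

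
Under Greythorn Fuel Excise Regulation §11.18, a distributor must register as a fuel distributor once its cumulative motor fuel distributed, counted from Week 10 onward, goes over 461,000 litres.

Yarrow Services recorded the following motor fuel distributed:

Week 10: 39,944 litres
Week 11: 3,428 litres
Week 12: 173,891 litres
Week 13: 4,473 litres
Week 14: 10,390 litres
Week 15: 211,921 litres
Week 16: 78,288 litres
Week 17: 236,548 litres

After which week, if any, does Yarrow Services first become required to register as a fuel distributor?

Through Week 10: 39,944 litres
Through Week 11: 43,372 litres
Through Week 12: 217,263 litres
Through Week 13: 221,736 litres
Through Week 14: 232,126 litres
Through Week 15: 444,047 litres
Through Week 16: 522,335 litres ← exceeds threshold

Week 16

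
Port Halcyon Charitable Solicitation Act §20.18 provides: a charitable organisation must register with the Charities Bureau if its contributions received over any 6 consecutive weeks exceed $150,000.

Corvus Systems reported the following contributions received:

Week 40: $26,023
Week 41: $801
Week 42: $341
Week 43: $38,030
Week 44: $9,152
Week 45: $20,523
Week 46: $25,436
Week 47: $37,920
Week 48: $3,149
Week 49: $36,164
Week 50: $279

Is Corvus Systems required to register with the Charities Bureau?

No

Week 40–Week 45: $26,023 + $801 + $341 + $38,030 + $9,152 + $20,523 = $94,870 (under)
Week 41–Week 46: $801 + $341 + $38,030 + $9,152 + $20,523 + $25,436 = $94,283 (under)
Week 42–Week 47: $341 + $38,030 + $9,152 + $20,523 + $25,436 + $37,920 = $131,402 (under)
Week 43–Week 48: $38,030 + $9,152 + $20,523 + $25,436 + $37,920 + $3,149 = $134,210 (under)
Week 44–Week 49: $9,152 + $20,523 + $25,436 + $37,920 + $3,149 + $36,164 = $132,344 (under)
Week 45–Week 50: $20,523 + $25,436 + $37,920 + $3,149 + $36,164 + $279 = $123,471 (under)
No window exceeds $150,000.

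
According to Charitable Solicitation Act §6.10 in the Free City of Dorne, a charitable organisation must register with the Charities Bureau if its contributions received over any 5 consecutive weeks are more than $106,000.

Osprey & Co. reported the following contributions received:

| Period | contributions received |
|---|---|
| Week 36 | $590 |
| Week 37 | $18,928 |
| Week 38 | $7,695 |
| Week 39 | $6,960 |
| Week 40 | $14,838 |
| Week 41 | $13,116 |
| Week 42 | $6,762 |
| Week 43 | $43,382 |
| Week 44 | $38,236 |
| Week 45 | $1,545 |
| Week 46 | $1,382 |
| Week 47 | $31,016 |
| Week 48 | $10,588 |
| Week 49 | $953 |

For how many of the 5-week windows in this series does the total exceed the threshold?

Week 36–Week 40: $590 + $18,928 + $7,695 + $6,960 + $14,838 = $49,011 (under)
Week 37–Week 41: $18,928 + $7,695 + $6,960 + $14,838 + $13,116 = $61,537 (under)
Week 38–Week 42: $7,695 + $6,960 + $14,838 + $13,116 + $6,762 = $49,371 (under)
Week 39–Week 43: $6,960 + $14,838 + $13,116 + $6,762 + $43,382 = $85,058 (under)
Week 40–Week 44: $14,838 + $13,116 + $6,762 + $43,382 + $38,236 = $116,334 (over)
Week 41–Week 45: $13,116 + $6,762 + $43,382 + $38,236 + $1,545 = $103,041 (under)
Week 42–Week 46: $6,762 + $43,382 + $38,236 + $1,545 + $1,382 = $91,307 (under)
Week 43–Week 47: $43,382 + $38,236 + $1,545 + $1,382 + $31,016 = $115,561 (over)
Week 44–Week 48: $38,236 + $1,545 + $1,382 + $31,016 + $10,588 = $82,767 (under)
Week 45–Week 49: $1,545 + $1,382 + $31,016 + $10,588 + $953 = $45,484 (under)
2 windows exceed the threshold.

2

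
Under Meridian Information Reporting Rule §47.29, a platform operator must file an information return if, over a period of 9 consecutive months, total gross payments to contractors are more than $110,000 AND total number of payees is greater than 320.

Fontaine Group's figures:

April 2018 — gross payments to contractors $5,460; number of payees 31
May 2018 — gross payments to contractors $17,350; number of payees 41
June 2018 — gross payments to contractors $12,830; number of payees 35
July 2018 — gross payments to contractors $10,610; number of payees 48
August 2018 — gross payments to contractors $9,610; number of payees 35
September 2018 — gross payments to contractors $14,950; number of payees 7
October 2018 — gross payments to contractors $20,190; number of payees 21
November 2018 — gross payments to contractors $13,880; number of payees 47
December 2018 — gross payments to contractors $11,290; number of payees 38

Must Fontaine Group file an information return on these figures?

No

Total gross payments to contractors: $5,460 + $17,350 + $12,830 + $10,610 + $9,610 + $14,950 + $20,190 + $13,880 + $11,290 = $116,170 (> $110,000).
Total number of payees: 31 + 41 + 35 + 48 + 35 + 7 + 21 + 47 + 38 = 303 (≤ 320).
The test is 'and': the rule requires both, and at least one is not exceeded.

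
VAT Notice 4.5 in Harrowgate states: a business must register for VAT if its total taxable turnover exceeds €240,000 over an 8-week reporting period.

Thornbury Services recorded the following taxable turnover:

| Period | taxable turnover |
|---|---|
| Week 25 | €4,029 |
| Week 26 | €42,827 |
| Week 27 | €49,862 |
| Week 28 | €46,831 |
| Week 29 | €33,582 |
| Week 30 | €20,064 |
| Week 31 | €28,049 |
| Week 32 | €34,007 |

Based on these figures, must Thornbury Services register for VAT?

Total taxable turnover: €4,029 + €42,827 + €49,862 + €46,831 + €33,582 + €20,064 + €28,049 + €34,007 = €259,251.
€259,251 > €240,000, so the threshold is exceeded.

Yes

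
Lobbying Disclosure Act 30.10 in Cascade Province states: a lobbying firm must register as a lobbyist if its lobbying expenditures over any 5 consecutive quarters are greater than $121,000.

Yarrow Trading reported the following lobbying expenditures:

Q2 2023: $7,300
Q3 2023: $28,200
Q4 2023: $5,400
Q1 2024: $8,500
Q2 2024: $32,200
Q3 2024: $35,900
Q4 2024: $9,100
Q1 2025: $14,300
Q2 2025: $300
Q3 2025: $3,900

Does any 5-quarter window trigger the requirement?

Q2 2023–Q2 2024: $7,300 + $28,200 + $5,400 + $8,500 + $32,200 = $81,600 (under)
Q3 2023–Q3 2024: $28,200 + $5,400 + $8,500 + $32,200 + $35,900 = $110,200 (under)
Q4 2023–Q4 2024: $5,400 + $8,500 + $32,200 + $35,900 + $9,100 = $91,100 (under)
Q1 2024–Q1 2025: $8,500 + $32,200 + $35,900 + $9,100 + $14,300 = $100,000 (under)
Q2 2024–Q2 2025: $32,200 + $35,900 + $9,100 + $14,300 + $300 = $91,800 (under)
Q3 2024–Q3 2025: $35,900 + $9,100 + $14,300 + $300 + $3,900 = $63,500 (under)
No window exceeds $121,000.

No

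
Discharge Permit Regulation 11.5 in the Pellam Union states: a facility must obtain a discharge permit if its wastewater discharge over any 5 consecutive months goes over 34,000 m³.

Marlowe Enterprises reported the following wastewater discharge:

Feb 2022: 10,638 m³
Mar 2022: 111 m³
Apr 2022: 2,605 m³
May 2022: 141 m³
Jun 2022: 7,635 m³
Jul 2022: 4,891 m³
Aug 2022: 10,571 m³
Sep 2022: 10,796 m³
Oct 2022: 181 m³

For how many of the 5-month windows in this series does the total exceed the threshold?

2

Feb 2022–Jun 2022: 10,638 m³ + 111 m³ + 2,605 m³ + 141 m³ + 7,635 m³ = 21,130 m³ (under)
Mar 2022–Jul 2022: 111 m³ + 2,605 m³ + 141 m³ + 7,635 m³ + 4,891 m³ = 15,383 m³ (under)
Apr 2022–Aug 2022: 2,605 m³ + 141 m³ + 7,635 m³ + 4,891 m³ + 10,571 m³ = 25,843 m³ (under)
May 2022–Sep 2022: 141 m³ + 7,635 m³ + 4,891 m³ + 10,571 m³ + 10,796 m³ = 34,034 m³ (over)
Jun 2022–Oct 2022: 7,635 m³ + 4,891 m³ + 10,571 m³ + 10,796 m³ + 181 m³ = 34,074 m³ (over)
2 windows exceed the threshold.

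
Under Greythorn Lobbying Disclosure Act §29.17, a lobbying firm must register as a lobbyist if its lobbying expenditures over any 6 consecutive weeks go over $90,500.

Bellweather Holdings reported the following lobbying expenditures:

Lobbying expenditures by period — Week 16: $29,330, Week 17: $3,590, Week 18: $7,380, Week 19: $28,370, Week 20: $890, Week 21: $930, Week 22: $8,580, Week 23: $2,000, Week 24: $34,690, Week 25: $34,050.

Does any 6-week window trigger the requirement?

Week 16–Week 21: $29,330 + $3,590 + $7,380 + $28,370 + $890 + $930 = $70,490 (under)
Week 17–Week 22: $3,590 + $7,380 + $28,370 + $890 + $930 + $8,580 = $49,740 (under)
Week 18–Week 23: $7,380 + $28,370 + $890 + $930 + $8,580 + $2,000 = $48,150 (under)
Week 19–Week 24: $28,370 + $890 + $930 + $8,580 + $2,000 + $34,690 = $75,460 (under)
Week 20–Week 25: $890 + $930 + $8,580 + $2,000 + $34,690 + $34,050 = $81,140 (under)
No window exceeds $90,500.

No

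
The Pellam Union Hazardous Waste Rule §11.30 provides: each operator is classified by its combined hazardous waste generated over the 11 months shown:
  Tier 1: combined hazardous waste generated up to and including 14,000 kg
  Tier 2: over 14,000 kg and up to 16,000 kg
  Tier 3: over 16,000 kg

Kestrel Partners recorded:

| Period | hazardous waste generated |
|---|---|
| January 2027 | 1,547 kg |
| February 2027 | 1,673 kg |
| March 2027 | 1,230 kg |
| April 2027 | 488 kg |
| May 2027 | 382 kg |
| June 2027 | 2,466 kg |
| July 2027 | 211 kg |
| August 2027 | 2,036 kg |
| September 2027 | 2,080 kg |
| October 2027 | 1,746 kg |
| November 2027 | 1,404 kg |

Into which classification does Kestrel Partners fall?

Combined hazardous waste generated: 1,547 kg + 1,673 kg + 1,230 kg + 488 kg + 382 kg + 2,466 kg + 211 kg + 2,036 kg + 2,080 kg + 1,746 kg + 1,404 kg = 15,263 kg.
14,000 kg < 15,263 kg ≤ 16,000 kg, so Tier 2 applies.

Tier 2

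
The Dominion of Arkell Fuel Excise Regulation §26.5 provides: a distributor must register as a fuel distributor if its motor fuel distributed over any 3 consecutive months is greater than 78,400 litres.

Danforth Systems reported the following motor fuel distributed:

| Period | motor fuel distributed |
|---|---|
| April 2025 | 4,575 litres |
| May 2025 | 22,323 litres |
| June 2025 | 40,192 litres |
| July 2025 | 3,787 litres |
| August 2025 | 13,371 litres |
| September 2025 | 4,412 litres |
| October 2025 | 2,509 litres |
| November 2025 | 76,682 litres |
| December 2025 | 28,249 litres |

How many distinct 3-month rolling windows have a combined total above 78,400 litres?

2

April 2025–June 2025: 4,575 litres + 22,323 litres + 40,192 litres = 67,090 litres (under)
May 2025–July 2025: 22,323 litres + 40,192 litres + 3,787 litres = 66,302 litres (under)
June 2025–August 2025: 40,192 litres + 3,787 litres + 13,371 litres = 57,350 litres (under)
July 2025–September 2025: 3,787 litres + 13,371 litres + 4,412 litres = 21,570 litres (under)
August 2025–October 2025: 13,371 litres + 4,412 litres + 2,509 litres = 20,292 litres (under)
September 2025–November 2025: 4,412 litres + 2,509 litres + 76,682 litres = 83,603 litres (over)
October 2025–December 2025: 2,509 litres + 76,682 litres + 28,249 litres = 107,440 litres (over)
2 windows exceed the threshold.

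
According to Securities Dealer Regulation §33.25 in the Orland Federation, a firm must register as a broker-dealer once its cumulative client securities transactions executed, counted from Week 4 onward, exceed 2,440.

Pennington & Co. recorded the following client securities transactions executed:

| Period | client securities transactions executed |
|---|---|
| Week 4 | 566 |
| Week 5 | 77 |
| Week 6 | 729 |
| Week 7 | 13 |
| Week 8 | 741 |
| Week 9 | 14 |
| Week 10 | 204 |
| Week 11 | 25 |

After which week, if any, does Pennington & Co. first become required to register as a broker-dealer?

Not triggered

Through Week 4: 566
Through Week 5: 643
Through Week 6: 1,372
Through Week 7: 1,385
Through Week 8: 2,126
Through Week 9: 2,140
Through Week 10: 2,344
Through Week 11: 2,369
Final cumulative total 2,369 ≤ 2,440; the threshold is never exceeded.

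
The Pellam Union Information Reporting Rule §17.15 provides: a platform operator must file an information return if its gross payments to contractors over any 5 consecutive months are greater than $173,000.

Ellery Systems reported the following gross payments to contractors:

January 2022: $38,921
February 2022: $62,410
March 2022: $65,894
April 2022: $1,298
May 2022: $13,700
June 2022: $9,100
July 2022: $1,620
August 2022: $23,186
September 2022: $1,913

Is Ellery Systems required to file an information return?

Yes

January 2022–May 2022: $38,921 + $62,410 + $65,894 + $1,298 + $13,700 = $182,223 (over)
February 2022–June 2022: $62,410 + $65,894 + $1,298 + $13,700 + $9,100 = $152,402 (under)
March 2022–July 2022: $65,894 + $1,298 + $13,700 + $9,100 + $1,620 = $91,612 (under)
April 2022–August 2022: $1,298 + $13,700 + $9,100 + $1,620 + $23,186 = $48,904 (under)
May 2022–September 2022: $13,700 + $9,100 + $1,620 + $23,186 + $1,913 = $49,519 (under)
At least one window exceeds $173,000.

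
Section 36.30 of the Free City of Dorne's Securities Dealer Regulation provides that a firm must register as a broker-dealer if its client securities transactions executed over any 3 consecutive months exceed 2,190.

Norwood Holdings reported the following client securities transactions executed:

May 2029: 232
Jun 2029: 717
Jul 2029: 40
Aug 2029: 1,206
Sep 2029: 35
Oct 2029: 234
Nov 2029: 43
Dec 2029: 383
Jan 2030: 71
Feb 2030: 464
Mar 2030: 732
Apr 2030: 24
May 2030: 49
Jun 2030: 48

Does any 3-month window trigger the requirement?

May 2029–Jul 2029: 232 + 717 + 40 = 989 (under)
Jun 2029–Aug 2029: 717 + 40 + 1,206 = 1,963 (under)
Jul 2029–Sep 2029: 40 + 1,206 + 35 = 1,281 (under)
Aug 2029–Oct 2029: 1,206 + 35 + 234 = 1,475 (under)
Sep 2029–Nov 2029: 35 + 234 + 43 = 312 (under)
Oct 2029–Dec 2029: 234 + 43 + 383 = 660 (under)
Nov 2029–Jan 2030: 43 + 383 + 71 = 497 (under)
Dec 2029–Feb 2030: 383 + 71 + 464 = 918 (under)
Jan 2030–Mar 2030: 71 + 464 + 732 = 1,267 (under)
Feb 2030–Apr 2030: 464 + 732 + 24 = 1,220 (under)
Mar 2030–May 2030: 732 + 24 + 49 = 805 (under)
Apr 2030–Jun 2030: 24 + 49 + 48 = 121 (under)
No window exceeds 2,190.

No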